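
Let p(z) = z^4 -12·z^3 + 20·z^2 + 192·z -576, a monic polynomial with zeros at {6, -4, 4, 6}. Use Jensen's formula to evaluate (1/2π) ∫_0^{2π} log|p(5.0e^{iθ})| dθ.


Zeros: -4, 4, 6, 6; r = 5.0.
Inside |z| < r: -4, 4. Outside (|z| ≥ r): 6, 6.
p(0) = -576, so log|p(0)| = log(576) = 6.3561.
Apply Jensen: I(r) = log|p(0)| + Σ_k log(r/|z_k|), summed over zeros inside |z| < r.
  log(r/|z_k|) for z_k = -4: log(5.0/4) = 0.2231
  log(r/|z_k|) for z_k = 4: log(5.0/4) = 0.2231
  Outside zeros (6, 6) contribute nothing to the Jensen sum.
Sum over inside zeros: 0.4463.
I(r) = log|p(0)| + (inside sum) = 6.3561 + 0.4463 = 6.8024.
Note: since some zeros are outside |z| ≤ r, the simplified n·log(r) form does NOT apply — only the inside zeros contribute.

I(r) ≈ 6.8024.


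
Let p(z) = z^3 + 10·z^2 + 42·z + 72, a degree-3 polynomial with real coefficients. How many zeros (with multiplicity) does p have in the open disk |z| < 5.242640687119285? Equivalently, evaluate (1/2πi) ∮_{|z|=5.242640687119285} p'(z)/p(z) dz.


The zeros of p are: -4, (-3 + 3i), (-3 - 3i).
Their magnitudes are: 4, 4.243, 4.243.
Zeros with |z| < R = 5.242640687119285: -4, (-3 + 3i), (-3 - 3i).
Count = 3.
By the argument principle, (1/2πi) ∮_{|z|=R} p'(z)/p(z) dz equals exactly this count.

Number of zeros inside |z| < 5.242640687119285: 3.


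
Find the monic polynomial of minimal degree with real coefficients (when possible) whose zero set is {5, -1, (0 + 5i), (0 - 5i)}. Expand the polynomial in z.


The polynomial is p(z) = ∏_{α ∈ S} (z − α), where S = {5, -1, (0 + 5i), (0 - 5i)}.
Expanding the product yields: p(z) = z^4 -4·z^3 + 20·z^2 -100·z -125.
Note conjugate pairs combine to real quadratics: (z − (0+5i))(z − (0−5i)) = z² + 25.
The resulting polynomial has degree 4 and real coefficients as required.

p(z) = z^4 -4·z^3 + 20·z^2 -100·z -125.


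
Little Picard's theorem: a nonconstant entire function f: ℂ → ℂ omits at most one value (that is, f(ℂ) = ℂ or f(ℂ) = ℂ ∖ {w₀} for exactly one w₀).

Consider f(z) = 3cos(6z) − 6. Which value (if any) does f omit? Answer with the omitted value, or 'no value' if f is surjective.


Little Picard bounds the complement of f(ℂ) to at most one point.
cos is entire and surjective onto ℂ: for every w ∈ ℂ, cos(ζ) = w has a solution ζ ∈ ℂ (e.g., via the complex inverse arccos). With ζ = 6z this gives z = ζ/(6). Then 3·cos(6z) takes every value in 3·ℂ = ℂ, and adding -6 is a bijection of ℂ. So f is surjective and omits no value. (Note: only on the real line is cos bounded by [−1, 1].)

Omitted value: no value.


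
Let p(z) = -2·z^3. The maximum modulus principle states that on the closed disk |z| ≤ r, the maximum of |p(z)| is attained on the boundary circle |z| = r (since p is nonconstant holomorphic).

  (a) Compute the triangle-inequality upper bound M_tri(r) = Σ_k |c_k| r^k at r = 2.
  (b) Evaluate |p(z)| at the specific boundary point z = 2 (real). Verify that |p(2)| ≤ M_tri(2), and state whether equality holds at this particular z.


Coefficients: c_0 = 0, c_1 = 0, c_2 = 0, c_3 = -2. Radius r = 2.
Part (a). Triangle bound: M_tri(r) = Σ_k |c_k| r^k
  = |0|·2^0 + |0|·2^1 + |0|·2^2 + |-2|·2^3
  = 0 + 0 + 0 + 16 = 16.
This bounds M(r) := max_{|z|=r} |p(z)| from above; equality holds iff all terms c_k z^k can be made to align in phase at a single z on |z|=r.
Part (b). At z = 2 (real, on the circle |z| = r):
  p(2) = (0)·2^0 + (0)·2^1 + (0)·2^2 + (-2)·2^3 = -16.
  |p(2)| = 16.
Since all nonzero coefficients share the same sign, |p(2)| = 16 = M_tri(2); the triangle bound is attained at z = 2, so in fact M(r) = 16.

M_tri(2) = 16; |p(2)| = 16; equality at z=2: yes.


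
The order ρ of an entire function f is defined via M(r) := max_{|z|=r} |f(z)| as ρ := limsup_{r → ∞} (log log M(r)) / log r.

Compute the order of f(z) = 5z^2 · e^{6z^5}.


M(r) = max_{|z|=r} |5|·|z|^2·|e^{6z^5}| = 5·r^2 · e^{6r^5} (the factors attain their maxima compatibly on |z|=r). Then log M(r) = log 5 + 2·log r + 6r^5, dominated by the last term, so log log M(r) ~ 5·log r. The polynomial factor 5z^2 contributes only a log r term and does not affect the order. ρ = 5.
Therefore ρ = 5.

Order ρ = 5.


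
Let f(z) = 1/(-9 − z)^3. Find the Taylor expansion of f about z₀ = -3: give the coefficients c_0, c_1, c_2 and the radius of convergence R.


Let w = z − z₀, so z = z₀ + w.
Then -9 − z = -9 − (z₀ + w) = (-9 − z₀) − w = -6 − w.
f(z) = 1/(-6 − w)^3 = (1/(-6)^3) · (1 − w/(-6))^{−3}.
By the binomial series (1−u)^{−3} = Σ_{n≥0} C(n+2, 2) u^n for |u|<1, with u = w/(-6):
  c_n = C(n+2, 2) / (-6)^(n+3).
  c_0 = 1/(-6)^3 = -1/216.
  c_1 = 3/(-6)^4 = 1/432.
  c_2 = 6/(-6)^5 = -1/1296.
The series is valid for |w/d| < 1, i.e. |z − z₀| < |d|.
Radius of convergence: R = |-9 − z₀| = |-6| = 6 (distance from z₀ to the singularity z = -9).

c_0 = -1/216, c_1 = 1/432, c_2 = -1/1296; R = 6.


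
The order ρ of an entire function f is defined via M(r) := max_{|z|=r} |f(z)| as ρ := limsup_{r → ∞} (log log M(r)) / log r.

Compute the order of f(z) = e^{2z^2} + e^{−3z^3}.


Each summand is entire of order 2 and 3 respectively (as in the single-exponential case). The order of a sum is at most the max of the orders, so ρ ≤ 3. For the lower bound: on |z|=r choose arg z so that -3z^3 is real positive; then |e^{-3z^3}| = e^{3r^3} while |e^{2z^2}| ≤ e^{2r^2} = o(e^{3r^3}). So |f| ≥ e^{3r^3}(1 − o(1)) and ρ ≥ 3. Hence ρ = max(2, 3) = 3.
Therefore ρ = 3.

Order ρ = 3.


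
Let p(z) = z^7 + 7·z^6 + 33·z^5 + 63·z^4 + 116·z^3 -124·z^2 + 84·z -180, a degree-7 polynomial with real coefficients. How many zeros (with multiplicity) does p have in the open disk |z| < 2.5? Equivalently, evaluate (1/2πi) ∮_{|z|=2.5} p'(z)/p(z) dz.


The zeros of p are: (0 + 1i), (0 - 1i), (-3 + 3i), (-3 - 3i), 1, (-1 + 3i), (-1 - 3i).
Their magnitudes are: 1, 1, 4.243, 4.243, 1, 3.162, 3.162.
Zeros with |z| < R = 2.5: (0 + 1i), (0 - 1i), 1.
Count = 3.
By the argument principle, (1/2πi) ∮_{|z|=R} p'(z)/p(z) dz equals exactly this count.

Number of zeros inside |z| < 2.5: 3.


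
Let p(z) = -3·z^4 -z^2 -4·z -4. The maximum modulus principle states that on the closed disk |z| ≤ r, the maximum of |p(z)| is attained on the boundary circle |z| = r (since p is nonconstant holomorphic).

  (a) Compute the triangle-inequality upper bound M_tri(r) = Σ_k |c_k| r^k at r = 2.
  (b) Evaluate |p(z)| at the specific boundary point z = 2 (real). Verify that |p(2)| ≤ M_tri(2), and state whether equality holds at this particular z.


Coefficients: c_0 = -4, c_1 = -4, c_2 = -1, c_3 = 0, c_4 = -3. Radius r = 2.
Part (a). Triangle bound: M_tri(r) = Σ_k |c_k| r^k
  = |-4|·2^0 + |-4|·2^1 + |-1|·2^2 + |0|·2^3 + |-3|·2^4
  = 4 + 8 + 4 + 0 + 48 = 64.
This bounds M(r) := max_{|z|=r} |p(z)| from above; equality holds iff all terms c_k z^k can be made to align in phase at a single z on |z|=r.
Part (b). At z = 2 (real, on the circle |z| = r):
  p(2) = (-4)·2^0 + (-4)·2^1 + (-1)·2^2 + (0)·2^3 + (-3)·2^4 = -64.
  |p(2)| = 64.
Since all nonzero coefficients share the same sign, |p(2)| = 64 = M_tri(2); the triangle bound is attained at z = 2, so in fact M(r) = 64.

M_tri(2) = 64; |p(2)| = 64; equality at z=2: yes.


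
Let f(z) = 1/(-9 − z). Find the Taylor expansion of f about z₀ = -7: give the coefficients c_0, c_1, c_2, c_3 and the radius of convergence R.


Let w = z − z₀, so z = z₀ + w.
Then -9 − z = -9 − (z₀ + w) = (-9 − z₀) − w = -2 − w.
f(z) = 1/(-2 − w) = (1/(-2)) · 1/(1 − w/(-2)) = Σ_{n≥0} w^n / (-2)^(n+1).
So c_n = 1/(-2)^(n+1):
  c_0 = 1/(-2)^1 = -1/2.
  c_1 = 1/(-2)^2 = 1/4.
  c_2 = 1/(-2)^3 = -1/8.
  c_3 = 1/(-2)^4 = 1/16.
The series is valid for |w/d| < 1, i.e. |z − z₀| < |d|.
Radius of convergence: R = |-9 − z₀| = |-2| = 2 (distance from z₀ to the singularity z = -9).

c_0 = -1/2, c_1 = 1/4, c_2 = -1/8, c_3 = 1/16; R = 2.


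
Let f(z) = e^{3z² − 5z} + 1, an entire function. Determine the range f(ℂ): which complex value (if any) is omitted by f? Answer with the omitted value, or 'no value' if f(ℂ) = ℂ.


Little Picard bounds the complement of f(ℂ) to at most one point.
The exponent g(z) = 3z² − 5z is a nonconstant polynomial, hence surjective onto ℂ. So e^{g(z)} takes every value in {e^w : w ∈ ℂ} = ℂ ∖ {0}. Adding 1 shifts the range to ℂ ∖ {1}. f omits exactly 1.

Omitted value: 1.


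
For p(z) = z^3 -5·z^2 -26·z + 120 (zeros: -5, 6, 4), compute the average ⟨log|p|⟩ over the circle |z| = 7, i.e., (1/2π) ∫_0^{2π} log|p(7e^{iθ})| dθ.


Zeros: -5, 4, 6; r = 7.
Inside |z| < r: -5, 4, 6. Outside (|z| ≥ r): ∅.
p(0) = 120, so log|p(0)| = log(120) = 4.7875.
Apply Jensen: I(r) = log|p(0)| + Σ_k log(r/|z_k|), summed over zeros inside |z| < r.
  log(r/|z_k|) for z_k = -5: log(7/5) = 0.3365
  log(r/|z_k|) for z_k = 6: log(7/6) = 0.1542
  log(r/|z_k|) for z_k = 4: log(7/4) = 0.5596
Sum over inside zeros: 1.0502.
I(r) = log|p(0)| + (inside sum) = 4.7875 + 1.0502 = 5.8377.
Closed form (all zeros inside, monic): I(r) = n·log(r) = 3·log(7) = 5.8377. ✓

I(r) ≈ 5.8377.


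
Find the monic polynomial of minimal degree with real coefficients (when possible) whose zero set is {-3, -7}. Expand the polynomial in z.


The polynomial is p(z) = ∏_{α ∈ S} (z − α), where S = {-3, -7}.
Expanding the product yields: p(z) = z^2 + 10·z + 21.
The resulting polynomial has degree 2 and real coefficients as required.

p(z) = z^2 + 10·z + 21.


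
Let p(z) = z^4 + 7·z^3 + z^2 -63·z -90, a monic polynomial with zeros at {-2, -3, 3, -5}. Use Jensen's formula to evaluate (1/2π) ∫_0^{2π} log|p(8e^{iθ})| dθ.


Zeros: -5, -3, -2, 3; r = 8.
Inside |z| < r: -5, -3, -2, 3. Outside (|z| ≥ r): ∅.
p(0) = -90, so log|p(0)| = log(90) = 4.4998.
Apply Jensen: I(r) = log|p(0)| + Σ_k log(r/|z_k|), summed over zeros inside |z| < r.
  log(r/|z_k|) for z_k = -2: log(8/2) = 1.3863
  log(r/|z_k|) for z_k = -3: log(8/3) = 0.9808
  log(r/|z_k|) for z_k = 3: log(8/3) = 0.9808
  log(r/|z_k|) for z_k = -5: log(8/5) = 0.4700
Sum over inside zeros: 3.8180.
I(r) = log|p(0)| + (inside sum) = 4.4998 + 3.8180 = 8.3178.
Closed form (all zeros inside, monic): I(r) = n·log(r) = 4·log(8) = 8.3178. ✓

I(r) ≈ 8.3178.


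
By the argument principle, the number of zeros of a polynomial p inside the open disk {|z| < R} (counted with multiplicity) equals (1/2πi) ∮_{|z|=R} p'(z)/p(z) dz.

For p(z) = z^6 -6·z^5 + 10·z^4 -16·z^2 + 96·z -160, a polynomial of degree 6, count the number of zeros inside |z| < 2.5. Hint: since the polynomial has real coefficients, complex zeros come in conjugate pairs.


The zeros of p are: (3 + 1i), (3 - 1i), (0 + 2i), (0 - 2i), -2, 2.
Their magnitudes are: 3.162, 3.162, 2, 2, 2, 2.
Zeros with |z| < R = 2.5: (0 + 2i), (0 - 2i), -2, 2.
Count = 4.
By the argument principle, (1/2πi) ∮_{|z|=R} p'(z)/p(z) dz equals exactly this count.

Number of zeros inside |z| < 2.5: 4.


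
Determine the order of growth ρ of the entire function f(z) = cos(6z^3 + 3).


Write cos(w) = (e^{iw} ± e^{−iw})/(2 or 2i), so |cos(w)| ≤ e^{|w|}. With w = 6z^3 + 3, |w| ≤ 6r^3 + 3 on |z|=r, giving M(r) ≤ e^{6r^3 + 3} and ρ ≤ 3. For the lower bound, choose z on |z|=r with 6z^3 purely imaginary of modulus 6r^3; then |cos(6z^3 + 3)| grows like e^{6r^3}/2, so ρ ≥ 3. Hence ρ = 3.
Therefore ρ = 3.

Order ρ = 3.


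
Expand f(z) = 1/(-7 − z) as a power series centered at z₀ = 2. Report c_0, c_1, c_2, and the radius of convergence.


Let w = z − z₀, so z = z₀ + w.
Then -7 − z = -7 − (z₀ + w) = (-7 − z₀) − w = -9 − w.
f(z) = 1/(-9 − w) = (1/(-9)) · 1/(1 − w/(-9)) = Σ_{n≥0} w^n / (-9)^(n+1).
So c_n = 1/(-9)^(n+1):
  c_0 = 1/(-9)^1 = -1/9.
  c_1 = 1/(-9)^2 = 1/81.
  c_2 = 1/(-9)^3 = -1/729.
The series is valid for |w/d| < 1, i.e. |z − z₀| < |d|.
Radius of convergence: R = |-7 − z₀| = |-9| = 9 (distance from z₀ to the singularity z = -7).

c_0 = -1/9, c_1 = 1/81, c_2 = -1/729; R = 9.


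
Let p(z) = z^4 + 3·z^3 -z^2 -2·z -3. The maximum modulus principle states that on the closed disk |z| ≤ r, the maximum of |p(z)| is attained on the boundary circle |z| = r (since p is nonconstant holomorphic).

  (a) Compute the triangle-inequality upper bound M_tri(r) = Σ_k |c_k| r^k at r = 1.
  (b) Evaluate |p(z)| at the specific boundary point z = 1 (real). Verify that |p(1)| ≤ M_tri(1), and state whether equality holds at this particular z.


Coefficients: c_0 = -3, c_1 = -2, c_2 = -1, c_3 = 3, c_4 = 1. Radius r = 1.
Part (a). Triangle bound: M_tri(r) = Σ_k |c_k| r^k
  = |-3|·1^0 + |-2|·1^1 + |-1|·1^2 + |3|·1^3 + |1|·1^4
  = 3 + 2 + 1 + 3 + 1 = 10.
This bounds M(r) := max_{|z|=r} |p(z)| from above; equality holds iff all terms c_k z^k can be made to align in phase at a single z on |z|=r.
Part (b). At z = 1 (real, on the circle |z| = r):
  p(1) = (-3)·1^0 + (-2)·1^1 + (-1)·1^2 + (3)·1^3 + (1)·1^4 = -2.
  |p(1)| = 2.
Check: |p(1)| = 2 ≤ 10 = M_tri(1). ✓ Equality does not hold at z = 1 (the coefficients have mixed signs, so the terms do not all align in phase there).

M_tri(1) = 10; |p(1)| = 2; equality at z=1: no.


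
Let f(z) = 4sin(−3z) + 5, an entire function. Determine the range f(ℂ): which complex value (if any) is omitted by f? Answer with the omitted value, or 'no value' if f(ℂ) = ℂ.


Little Picard bounds the complement of f(ℂ) to at most one point.
sin is entire and surjective onto ℂ: for every w ∈ ℂ, sin(ζ) = w has a solution ζ ∈ ℂ (e.g., via the complex inverse arcsin). With ζ = −3z this gives z = ζ/(-3). Then 4·sin(−3z) takes every value in 4·ℂ = ℂ, and adding 5 is a bijection of ℂ. So f is surjective and omits no value. (Note: only on the real line is sin bounded by [−1, 1].)

Omitted value: no value.


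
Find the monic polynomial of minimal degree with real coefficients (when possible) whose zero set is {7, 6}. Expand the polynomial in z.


The polynomial is p(z) = ∏_{α ∈ S} (z − α), where S = {7, 6}.
Expanding the product yields: p(z) = z^2 -13·z + 42.
The resulting polynomial has degree 2 and real coefficients as required.

p(z) = z^2 -13·z + 42.


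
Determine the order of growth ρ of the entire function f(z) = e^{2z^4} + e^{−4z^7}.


Each summand is entire of order 4 and 7 respectively (as in the single-exponential case). The order of a sum is at most the max of the orders, so ρ ≤ 7. For the lower bound: on |z|=r choose arg z so that -4z^7 is real positive; then |e^{-4z^7}| = e^{4r^7} while |e^{2z^4}| ≤ e^{2r^4} = o(e^{4r^7}). So |f| ≥ e^{4r^7}(1 − o(1)) and ρ ≥ 7. Hence ρ = max(4, 7) = 7.
Therefore ρ = 7.

Order ρ = 7.


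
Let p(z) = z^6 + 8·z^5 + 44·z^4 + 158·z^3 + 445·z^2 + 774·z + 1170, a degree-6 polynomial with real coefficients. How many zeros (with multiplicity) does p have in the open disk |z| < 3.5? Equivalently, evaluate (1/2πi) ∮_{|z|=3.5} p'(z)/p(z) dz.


The zeros of p are: (-3 + 2i), (-3 - 2i), (0 + 3i), (0 - 3i), (-1 + 3i), (-1 - 3i).
Their magnitudes are: 3.606, 3.606, 3, 3, 3.162, 3.162.
Zeros with |z| < R = 3.5: (0 + 3i), (0 - 3i), (-1 + 3i), (-1 - 3i).
Count = 4.
By the argument principle, (1/2πi) ∮_{|z|=R} p'(z)/p(z) dz equals exactly this count.

Number of zeros inside |z| < 3.5: 4.


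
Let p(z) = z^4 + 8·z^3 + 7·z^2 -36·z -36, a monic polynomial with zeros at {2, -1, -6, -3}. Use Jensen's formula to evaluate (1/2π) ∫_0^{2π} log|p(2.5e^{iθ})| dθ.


Zeros: -6, -3, -1, 2; r = 2.5.
Inside |z| < r: -1, 2. Outside (|z| ≥ r): -6, -3.
p(0) = -36, so log|p(0)| = log(36) = 3.5835.
Apply Jensen: I(r) = log|p(0)| + Σ_k log(r/|z_k|), summed over zeros inside |z| < r.
  log(r/|z_k|) for z_k = 2: log(2.5/2) = 0.2231
  log(r/|z_k|) for z_k = -1: log(2.5/1) = 0.9163
  Outside zeros (-6, -3) contribute nothing to the Jensen sum.
Sum over inside zeros: 1.1394.
I(r) = log|p(0)| + (inside sum) = 3.5835 + 1.1394 = 4.7230.
Note: since some zeros are outside |z| ≤ r, the simplified n·log(r) form does NOT apply — only the inside zeros contribute.

I(r) ≈ 4.7230.


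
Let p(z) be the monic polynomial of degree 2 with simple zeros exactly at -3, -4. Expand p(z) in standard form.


The polynomial is p(z) = ∏_{α ∈ S} (z − α), where S = {-3, -4}.
Expanding the product yields: p(z) = z^2 + 7·z + 12.
The resulting polynomial has degree 2 and real coefficients as required.

p(z) = z^2 + 7·z + 12.


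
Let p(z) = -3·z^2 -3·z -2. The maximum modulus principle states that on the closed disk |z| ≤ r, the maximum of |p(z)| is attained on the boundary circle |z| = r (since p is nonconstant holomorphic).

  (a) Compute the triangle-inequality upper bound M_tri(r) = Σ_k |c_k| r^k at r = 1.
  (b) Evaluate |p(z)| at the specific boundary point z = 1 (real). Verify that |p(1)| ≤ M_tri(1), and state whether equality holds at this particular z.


Coefficients: c_0 = -2, c_1 = -3, c_2 = -3. Radius r = 1.
Part (a). Triangle bound: M_tri(r) = Σ_k |c_k| r^k
  = |-2|·1^0 + |-3|·1^1 + |-3|·1^2
  = 2 + 3 + 3 = 8.
This bounds M(r) := max_{|z|=r} |p(z)| from above; equality holds iff all terms c_k z^k can be made to align in phase at a single z on |z|=r.
Part (b). At z = 1 (real, on the circle |z| = r):
  p(1) = (-2)·1^0 + (-3)·1^1 + (-3)·1^2 = -8.
  |p(1)| = 8.
Since all nonzero coefficients share the same sign, |p(1)| = 8 = M_tri(1); the triangle bound is attained at z = 1, so in fact M(r) = 8.

M_tri(1) = 8; |p(1)| = 8; equality at z=1: yes.


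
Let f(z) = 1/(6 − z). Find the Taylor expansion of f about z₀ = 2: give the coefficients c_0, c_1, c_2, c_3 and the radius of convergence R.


Let w = z − z₀, so z = z₀ + w.
Then 6 − z = 6 − (z₀ + w) = (6 − z₀) − w = 4 − w.
f(z) = 1/(4 − w) = (1/(4)) · 1/(1 − w/(4)) = Σ_{n≥0} w^n / (4)^(n+1).
So c_n = 1/(4)^(n+1):
  c_0 = 1/(4)^1 = 1/4.
  c_1 = 1/(4)^2 = 1/16.
  c_2 = 1/(4)^3 = 1/64.
  c_3 = 1/(4)^4 = 1/256.
The series is valid for |w/d| < 1, i.e. |z − z₀| < |d|.
Radius of convergence: R = |6 − z₀| = |4| = 4 (distance from z₀ to the singularity z = 6).

c_0 = 1/4, c_1 = 1/16, c_2 = 1/64, c_3 = 1/256; R = 4.


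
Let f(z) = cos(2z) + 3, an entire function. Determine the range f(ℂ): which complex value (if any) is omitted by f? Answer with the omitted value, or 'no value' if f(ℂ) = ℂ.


Little Picard bounds the complement of f(ℂ) to at most one point.
cos is entire and surjective onto ℂ: for every w ∈ ℂ, cos(ζ) = w has a solution ζ ∈ ℂ (e.g., via the complex inverse arccos). With ζ = 2z this gives z = ζ/(2). Then 1·cos(2z) takes every value in 1·ℂ = ℂ, and adding 3 is a bijection of ℂ. So f is surjective and omits no value. (Note: only on the real line is cos bounded by [−1, 1].)

Omitted value: no value.


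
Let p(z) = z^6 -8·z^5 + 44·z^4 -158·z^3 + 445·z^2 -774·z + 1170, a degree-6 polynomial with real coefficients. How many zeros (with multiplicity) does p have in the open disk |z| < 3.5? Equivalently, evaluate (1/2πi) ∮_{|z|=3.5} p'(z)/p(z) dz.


The zeros of p are: (0 + 3i), (0 - 3i), (3 + 2i), (3 - 2i), (1 + 3i), (1 - 3i).
Their magnitudes are: 3, 3, 3.606, 3.606, 3.162, 3.162.
Zeros with |z| < R = 3.5: (0 + 3i), (0 - 3i), (1 + 3i), (1 - 3i).
Count = 4.
By the argument principle, (1/2πi) ∮_{|z|=R} p'(z)/p(z) dz equals exactly this count.

Number of zeros inside |z| < 3.5: 4.


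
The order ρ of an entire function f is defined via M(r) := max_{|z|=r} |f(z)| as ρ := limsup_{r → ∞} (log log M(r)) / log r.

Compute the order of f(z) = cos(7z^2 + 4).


Write cos(w) = (e^{iw} ± e^{−iw})/(2 or 2i), so |cos(w)| ≤ e^{|w|}. With w = 7z^2 + 4, |w| ≤ 7r^2 + 4 on |z|=r, giving M(r) ≤ e^{7r^2 + 4} and ρ ≤ 2. For the lower bound, choose z on |z|=r with 7z^2 purely imaginary of modulus 7r^2; then |cos(7z^2 + 4)| grows like e^{7r^2}/2, so ρ ≥ 2. Hence ρ = 2.
Therefore ρ = 2.

Order ρ = 2.


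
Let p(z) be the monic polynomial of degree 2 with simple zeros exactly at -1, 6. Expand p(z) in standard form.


The polynomial is p(z) = ∏_{α ∈ S} (z − α), where S = {-1, 6}.
Expanding the product yields: p(z) = z^2 -5·z -6.
The resulting polynomial has degree 2 and real coefficients as required.

p(z) = z^2 -5·z -6.


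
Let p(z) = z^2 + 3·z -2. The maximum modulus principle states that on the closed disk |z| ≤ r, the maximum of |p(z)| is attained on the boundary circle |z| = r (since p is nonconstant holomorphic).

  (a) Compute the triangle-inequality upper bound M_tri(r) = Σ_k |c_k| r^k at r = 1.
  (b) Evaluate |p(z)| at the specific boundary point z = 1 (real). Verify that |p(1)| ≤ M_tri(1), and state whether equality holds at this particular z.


Coefficients: c_0 = -2, c_1 = 3, c_2 = 1. Radius r = 1.
Part (a). Triangle bound: M_tri(r) = Σ_k |c_k| r^k
  = |-2|·1^0 + |3|·1^1 + |1|·1^2
  = 2 + 3 + 1 = 6.
This bounds M(r) := max_{|z|=r} |p(z)| from above; equality holds iff all terms c_k z^k can be made to align in phase at a single z on |z|=r.
Part (b). At z = 1 (real, on the circle |z| = r):
  p(1) = (-2)·1^0 + (3)·1^1 + (1)·1^2 = 2.
  |p(1)| = 2.
Check: |p(1)| = 2 ≤ 6 = M_tri(1). ✓ Equality does not hold at z = 1 (the coefficients have mixed signs, so the terms do not all align in phase there).

M_tri(1) = 6; |p(1)| = 2; equality at z=1: no.


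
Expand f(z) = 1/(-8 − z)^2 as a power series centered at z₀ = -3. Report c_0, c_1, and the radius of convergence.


Let w = z − z₀, so z = z₀ + w.
Then -8 − z = -8 − (z₀ + w) = (-8 − z₀) − w = -5 − w.
f(z) = 1/(-5 − w)^2 = (1/(-5)^2) · (1 − w/(-5))^{−2}.
By the binomial series (1−u)^{−2} = Σ_{n≥0} C(n+1, 1) u^n for |u|<1, with u = w/(-5):
  c_n = C(n+1, 1) / (-5)^(n+2).
  c_0 = 1/(-5)^2 = 1/25.
  c_1 = 2/(-5)^3 = -2/125.
The series is valid for |w/d| < 1, i.e. |z − z₀| < |d|.
Radius of convergence: R = |-8 − z₀| = |-5| = 5 (distance from z₀ to the singularity z = -8).

c_0 = 1/25, c_1 = -2/125; R = 5.


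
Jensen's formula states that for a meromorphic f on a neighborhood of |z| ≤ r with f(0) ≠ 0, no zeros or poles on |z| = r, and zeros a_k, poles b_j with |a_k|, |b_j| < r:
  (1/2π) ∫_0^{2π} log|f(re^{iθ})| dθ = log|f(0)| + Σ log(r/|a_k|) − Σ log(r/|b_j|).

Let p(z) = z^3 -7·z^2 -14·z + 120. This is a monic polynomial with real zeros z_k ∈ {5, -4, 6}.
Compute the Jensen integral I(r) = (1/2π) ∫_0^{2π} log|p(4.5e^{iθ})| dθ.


Zeros: -4, 5, 6; r = 4.5.
Inside |z| < r: -4. Outside (|z| ≥ r): 5, 6.
p(0) = 120, so log|p(0)| = log(120) = 4.7875.
Apply Jensen: I(r) = log|p(0)| + Σ_k log(r/|z_k|), summed over zeros inside |z| < r.
  log(r/|z_k|) for z_k = -4: log(4.5/4) = 0.1178
  Outside zeros (5, 6) contribute nothing to the Jensen sum.
Sum over inside zeros: 0.1178.
I(r) = log|p(0)| + (inside sum) = 4.7875 + 0.1178 = 4.9053.
Note: since some zeros are outside |z| ≤ r, the simplified n·log(r) form does NOT apply — only the inside zeros contribute.

I(r) ≈ 4.9053.


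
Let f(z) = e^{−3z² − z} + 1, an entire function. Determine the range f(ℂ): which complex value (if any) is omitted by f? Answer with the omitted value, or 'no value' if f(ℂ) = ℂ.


Little Picard bounds the complement of f(ℂ) to at most one point.
The exponent g(z) = −3z² − z is a nonconstant polynomial, hence surjective onto ℂ. So e^{g(z)} takes every value in {e^w : w ∈ ℂ} = ℂ ∖ {0}. Adding 1 shifts the range to ℂ ∖ {1}. f omits exactly 1.

Omitted value: 1.


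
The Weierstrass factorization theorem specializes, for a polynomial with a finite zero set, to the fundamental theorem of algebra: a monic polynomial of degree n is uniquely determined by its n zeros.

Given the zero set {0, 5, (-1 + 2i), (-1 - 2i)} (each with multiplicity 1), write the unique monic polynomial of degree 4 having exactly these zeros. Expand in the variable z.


The polynomial is p(z) = ∏_{α ∈ S} (z − α), where S = {0, 5, (-1 + 2i), (-1 - 2i)}.
Expanding the product yields: p(z) = z^4 -3·z^3 -5·z^2 -25·z.
Note conjugate pairs combine to real quadratics: (z − (-1+2i))(z − (-1−2i)) = z² + 2z + 5.
The resulting polynomial has degree 4 and real coefficients as required.

p(z) = z^4 -3·z^3 -5·z^2 -25·z.


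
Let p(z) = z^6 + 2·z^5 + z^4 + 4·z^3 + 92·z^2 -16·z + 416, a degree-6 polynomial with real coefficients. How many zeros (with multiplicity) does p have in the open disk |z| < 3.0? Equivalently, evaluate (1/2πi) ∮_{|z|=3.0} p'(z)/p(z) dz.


The zeros of p are: (0 + 2i), (0 - 2i), (-3 + 2i), (-3 - 2i), (2 + 2i), (2 - 2i).
Their magnitudes are: 2, 2, 3.606, 3.606, 2.828, 2.828.
Zeros with |z| < R = 3.0: (0 + 2i), (0 - 2i), (2 + 2i), (2 - 2i).
Count = 4.
By the argument principle, (1/2πi) ∮_{|z|=R} p'(z)/p(z) dz equals exactly this count.

Number of zeros inside |z| < 3.0: 4.


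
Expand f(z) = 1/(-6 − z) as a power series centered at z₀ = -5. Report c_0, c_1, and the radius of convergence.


Let w = z − z₀, so z = z₀ + w.
Then -6 − z = -6 − (z₀ + w) = (-6 − z₀) − w = -1 − w.
f(z) = 1/(-1 − w) = (1/(-1)) · 1/(1 − w/(-1)) = Σ_{n≥0} w^n / (-1)^(n+1).
So c_n = 1/(-1)^(n+1):
  c_0 = 1/(-1)^1 = -1.
  c_1 = 1/(-1)^2 = 1.
The series is valid for |w/d| < 1, i.e. |z − z₀| < |d|.
Radius of convergence: R = |-6 − z₀| = |-1| = 1 (distance from z₀ to the singularity z = -6).

c_0 = -1, c_1 = 1; R = 1.


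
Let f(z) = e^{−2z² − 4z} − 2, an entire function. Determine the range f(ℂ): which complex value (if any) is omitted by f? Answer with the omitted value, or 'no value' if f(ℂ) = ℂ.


Little Picard bounds the complement of f(ℂ) to at most one point.
The exponent g(z) = −2z² − 4z is a nonconstant polynomial, hence surjective onto ℂ. So e^{g(z)} takes every value in {e^w : w ∈ ℂ} = ℂ ∖ {0}. Adding -2 shifts the range to ℂ ∖ {-2}. f omits exactly -2.

Omitted value: -2.


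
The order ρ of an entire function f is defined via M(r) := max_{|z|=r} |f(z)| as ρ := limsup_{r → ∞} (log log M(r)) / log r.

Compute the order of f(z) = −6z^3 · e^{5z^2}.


M(r) = max_{|z|=r} |-6|·|z|^3·|e^{5z^2}| = 6·r^3 · e^{5r^2} (the factors attain their maxima compatibly on |z|=r). Then log M(r) = log 6 + 3·log r + 5r^2, dominated by the last term, so log log M(r) ~ 2·log r. The polynomial factor -6z^3 contributes only a log r term and does not affect the order. ρ = 2.
Therefore ρ = 2.

Order ρ = 2.


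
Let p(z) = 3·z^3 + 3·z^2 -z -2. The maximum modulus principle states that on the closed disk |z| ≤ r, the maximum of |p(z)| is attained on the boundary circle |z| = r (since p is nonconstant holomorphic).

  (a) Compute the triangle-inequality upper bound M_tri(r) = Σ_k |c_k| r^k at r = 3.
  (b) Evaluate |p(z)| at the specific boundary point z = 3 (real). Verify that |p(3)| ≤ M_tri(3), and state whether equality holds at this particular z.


Coefficients: c_0 = -2, c_1 = -1, c_2 = 3, c_3 = 3. Radius r = 3.
Part (a). Triangle bound: M_tri(r) = Σ_k |c_k| r^k
  = |-2|·3^0 + |-1|·3^1 + |3|·3^2 + |3|·3^3
  = 2 + 3 + 27 + 81 = 113.
This bounds M(r) := max_{|z|=r} |p(z)| from above; equality holds iff all terms c_k z^k can be made to align in phase at a single z on |z|=r.
Part (b). At z = 3 (real, on the circle |z| = r):
  p(3) = (-2)·3^0 + (-1)·3^1 + (3)·3^2 + (3)·3^3 = 103.
  |p(3)| = 103.
Check: |p(3)| = 103 ≤ 113 = M_tri(3). ✓ Equality does not hold at z = 3 (the coefficients have mixed signs, so the terms do not all align in phase there).

M_tri(3) = 113; |p(3)| = 103; equality at z=3: no.


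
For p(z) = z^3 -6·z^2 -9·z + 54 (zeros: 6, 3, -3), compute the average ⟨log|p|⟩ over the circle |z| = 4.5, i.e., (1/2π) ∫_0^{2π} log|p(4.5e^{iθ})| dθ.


Zeros: -3, 3, 6; r = 4.5.
Inside |z| < r: -3, 3. Outside (|z| ≥ r): 6.
p(0) = 54, so log|p(0)| = log(54) = 3.9890.
Apply Jensen: I(r) = log|p(0)| + Σ_k log(r/|z_k|), summed over zeros inside |z| < r.
  log(r/|z_k|) for z_k = 3: log(4.5/3) = 0.4055
  log(r/|z_k|) for z_k = -3: log(4.5/3) = 0.4055
  Outside zeros (6) contribute nothing to the Jensen sum.
Sum over inside zeros: 0.8109.
I(r) = log|p(0)| + (inside sum) = 3.9890 + 0.8109 = 4.7999.
Note: since some zeros are outside |z| ≤ r, the simplified n·log(r) form does NOT apply — only the inside zeros contribute.

I(r) ≈ 4.7999.


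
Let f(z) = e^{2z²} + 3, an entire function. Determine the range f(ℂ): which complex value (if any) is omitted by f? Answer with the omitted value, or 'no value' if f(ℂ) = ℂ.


Little Picard bounds the complement of f(ℂ) to at most one point.
The exponent g(z) = 2z² is a nonconstant polynomial, hence surjective onto ℂ. So e^{g(z)} takes every value in {e^w : w ∈ ℂ} = ℂ ∖ {0}. Adding 3 shifts the range to ℂ ∖ {3}. f omits exactly 3.

Omitted value: 3.


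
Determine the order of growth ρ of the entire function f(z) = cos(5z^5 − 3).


Write cos(w) = (e^{iw} ± e^{−iw})/(2 or 2i), so |cos(w)| ≤ e^{|w|}. With w = 5z^5 − 3, |w| ≤ 5r^5 + 3 on |z|=r, giving M(r) ≤ e^{5r^5 + 3} and ρ ≤ 5. For the lower bound, choose z on |z|=r with 5z^5 purely imaginary of modulus 5r^5; then |cos(5z^5 − 3)| grows like e^{5r^5}/2, so ρ ≥ 5. Hence ρ = 5.
Therefore ρ = 5.

Order ρ = 5.


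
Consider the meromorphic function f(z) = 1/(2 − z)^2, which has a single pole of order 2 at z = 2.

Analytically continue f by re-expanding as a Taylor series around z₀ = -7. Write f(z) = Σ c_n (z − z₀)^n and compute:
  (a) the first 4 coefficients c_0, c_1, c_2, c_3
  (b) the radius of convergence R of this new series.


Let w = z − z₀, so z = z₀ + w.
Then 2 − z = 2 − (z₀ + w) = (2 − z₀) − w = 9 − w.
f(z) = 1/(9 − w)^2 = (1/(9)^2) · (1 − w/(9))^{−2}.
By the binomial series (1−u)^{−2} = Σ_{n≥0} C(n+1, 1) u^n for |u|<1, with u = w/(9):
  c_n = C(n+1, 1) / (9)^(n+2).
  c_0 = 1/(9)^2 = 1/81.
  c_1 = 2/(9)^3 = 2/729.
  c_2 = 3/(9)^4 = 1/2187.
  c_3 = 4/(9)^5 = 4/59049.
The series is valid for |w/d| < 1, i.e. |z − z₀| < |d|.
Radius of convergence: R = |2 − z₀| = |9| = 9 (distance from z₀ to the singularity z = 2).

c_0 = 1/81, c_1 = 2/729, c_2 = 1/2187, c_3 = 4/59049; R = 9.


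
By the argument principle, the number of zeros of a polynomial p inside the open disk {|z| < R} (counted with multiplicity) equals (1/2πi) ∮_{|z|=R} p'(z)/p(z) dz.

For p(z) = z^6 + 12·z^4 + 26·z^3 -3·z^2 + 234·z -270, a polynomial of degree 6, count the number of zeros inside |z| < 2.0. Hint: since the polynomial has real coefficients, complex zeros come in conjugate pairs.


The zeros of p are: (0 + 3i), (0 - 3i), (1 + 3i), (1 - 3i), 1, -3.
Their magnitudes are: 3, 3, 3.162, 3.162, 1, 3.
Zeros with |z| < R = 2.0: 1.
Count = 1.
By the argument principle, (1/2πi) ∮_{|z|=R} p'(z)/p(z) dz equals exactly this count.

Number of zeros inside |z| < 2.0: 1.


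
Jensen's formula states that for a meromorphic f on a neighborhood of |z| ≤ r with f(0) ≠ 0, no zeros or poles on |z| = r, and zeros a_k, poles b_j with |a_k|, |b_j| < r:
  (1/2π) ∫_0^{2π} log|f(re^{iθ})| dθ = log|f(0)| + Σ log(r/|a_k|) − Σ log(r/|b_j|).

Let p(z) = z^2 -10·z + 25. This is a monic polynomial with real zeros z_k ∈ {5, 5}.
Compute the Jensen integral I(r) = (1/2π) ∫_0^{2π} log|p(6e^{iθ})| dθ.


Zeros: 5, 5; r = 6.
Inside |z| < r: 5, 5. Outside (|z| ≥ r): ∅.
p(0) = 25, so log|p(0)| = log(25) = 3.2189.
Apply Jensen: I(r) = log|p(0)| + Σ_k log(r/|z_k|), summed over zeros inside |z| < r.
  log(r/|z_k|) for z_k = 5: log(6/5) = 0.1823
  log(r/|z_k|) for z_k = 5: log(6/5) = 0.1823
Sum over inside zeros: 0.3646.
I(r) = log|p(0)| + (inside sum) = 3.2189 + 0.3646 = 3.5835.
Closed form (all zeros inside, monic): I(r) = n·log(r) = 2·log(6) = 3.5835. ✓

I(r) ≈ 3.5835.


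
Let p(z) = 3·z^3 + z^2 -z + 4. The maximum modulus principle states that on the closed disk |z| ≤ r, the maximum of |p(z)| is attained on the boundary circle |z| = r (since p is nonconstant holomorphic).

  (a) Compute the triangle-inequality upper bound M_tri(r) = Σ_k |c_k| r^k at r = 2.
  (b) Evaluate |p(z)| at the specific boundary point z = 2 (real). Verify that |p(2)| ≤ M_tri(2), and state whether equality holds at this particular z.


Coefficients: c_0 = 4, c_1 = -1, c_2 = 1, c_3 = 3. Radius r = 2.
Part (a). Triangle bound: M_tri(r) = Σ_k |c_k| r^k
  = |4|·2^0 + |-1|·2^1 + |1|·2^2 + |3|·2^3
  = 4 + 2 + 4 + 24 = 34.
This bounds M(r) := max_{|z|=r} |p(z)| from above; equality holds iff all terms c_k z^k can be made to align in phase at a single z on |z|=r.
Part (b). At z = 2 (real, on the circle |z| = r):
  p(2) = (4)·2^0 + (-1)·2^1 + (1)·2^2 + (3)·2^3 = 30.
  |p(2)| = 30.
Check: |p(2)| = 30 ≤ 34 = M_tri(2). ✓ Equality does not hold at z = 2 (the coefficients have mixed signs, so the terms do not all align in phase there).

M_tri(2) = 34; |p(2)| = 30; equality at z=2: no.


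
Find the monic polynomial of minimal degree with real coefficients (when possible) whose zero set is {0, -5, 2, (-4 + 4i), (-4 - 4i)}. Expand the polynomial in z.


The polynomial is p(z) = ∏_{α ∈ S} (z − α), where S = {0, -5, 2, (-4 + 4i), (-4 - 4i)}.
Expanding the product yields: p(z) = z^5 + 11·z^4 + 46·z^3 + 16·z^2 -320·z.
Note conjugate pairs combine to real quadratics: (z − (-4+4i))(z − (-4−4i)) = z² + 8z + 32.
The resulting polynomial has degree 5 and real coefficients as required.

p(z) = z^5 + 11·z^4 + 46·z^3 + 16·z^2 -320·z.


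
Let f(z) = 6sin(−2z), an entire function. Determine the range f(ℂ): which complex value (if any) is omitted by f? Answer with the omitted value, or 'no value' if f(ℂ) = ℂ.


Little Picard bounds the complement of f(ℂ) to at most one point.
sin is entire and surjective onto ℂ: for every w ∈ ℂ, sin(ζ) = w has a solution ζ ∈ ℂ (e.g., via the complex inverse arcsin). With ζ = −2z this gives z = ζ/(-2). Then 6·sin(−2z) takes every value in 6·ℂ = ℂ, and adding 0 is a bijection of ℂ. So f is surjective and omits no value. (Note: only on the real line is sin bounded by [−1, 1].)

Omitted value: no value.


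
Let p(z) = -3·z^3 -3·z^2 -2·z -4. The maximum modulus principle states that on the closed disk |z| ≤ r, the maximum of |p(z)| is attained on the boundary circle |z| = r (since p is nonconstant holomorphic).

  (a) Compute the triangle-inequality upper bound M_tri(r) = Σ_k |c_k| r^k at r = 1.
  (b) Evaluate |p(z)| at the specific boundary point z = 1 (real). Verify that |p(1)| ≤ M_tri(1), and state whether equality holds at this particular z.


Coefficients: c_0 = -4, c_1 = -2, c_2 = -3, c_3 = -3. Radius r = 1.
Part (a). Triangle bound: M_tri(r) = Σ_k |c_k| r^k
  = |-4|·1^0 + |-2|·1^1 + |-3|·1^2 + |-3|·1^3
  = 4 + 2 + 3 + 3 = 12.
This bounds M(r) := max_{|z|=r} |p(z)| from above; equality holds iff all terms c_k z^k can be made to align in phase at a single z on |z|=r.
Part (b). At z = 1 (real, on the circle |z| = r):
  p(1) = (-4)·1^0 + (-2)·1^1 + (-3)·1^2 + (-3)·1^3 = -12.
  |p(1)| = 12.
Since all nonzero coefficients share the same sign, |p(1)| = 12 = M_tri(1); the triangle bound is attained at z = 1, so in fact M(r) = 12.

M_tri(1) = 12; |p(1)| = 12; equality at z=1: yes.


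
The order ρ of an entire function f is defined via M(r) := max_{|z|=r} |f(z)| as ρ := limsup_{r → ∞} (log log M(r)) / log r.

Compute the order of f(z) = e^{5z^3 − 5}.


|e^{5z^3 − 5}| = e^{Re(5·z^3) + -5} ≤ e^{5|z|^3 + -5} = e^{5r^3 + -5} on |z| = r, so ρ ≤ 3. Choosing z on |z|=r so that 5·z^3 is real positive (always possible by picking arg z appropriately) gives |f(z)| = e^{5r^3 + -5}, matching the bound. The additive constant -5 does not affect log log M(r) ~ 3·log r. Hence ρ = 3.
Therefore ρ = 3.

Order ρ = 3.


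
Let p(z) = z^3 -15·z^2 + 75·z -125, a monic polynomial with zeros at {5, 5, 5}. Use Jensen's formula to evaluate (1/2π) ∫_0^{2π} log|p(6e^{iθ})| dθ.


Zeros: 5, 5, 5; r = 6.
Inside |z| < r: 5, 5, 5. Outside (|z| ≥ r): ∅.
p(0) = -125, so log|p(0)| = log(125) = 4.8283.
Apply Jensen: I(r) = log|p(0)| + Σ_k log(r/|z_k|), summed over zeros inside |z| < r.
  log(r/|z_k|) for z_k = 5: log(6/5) = 0.1823
  log(r/|z_k|) for z_k = 5: log(6/5) = 0.1823
  log(r/|z_k|) for z_k = 5: log(6/5) = 0.1823
Sum over inside zeros: 0.5470.
I(r) = log|p(0)| + (inside sum) = 4.8283 + 0.5470 = 5.3753.
Closed form (all zeros inside, monic): I(r) = n·log(r) = 3·log(6) = 5.3753. ✓

I(r) ≈ 5.3753.


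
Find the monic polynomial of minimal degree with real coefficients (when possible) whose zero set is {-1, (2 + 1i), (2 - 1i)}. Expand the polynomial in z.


The polynomial is p(z) = ∏_{α ∈ S} (z − α), where S = {-1, (2 + 1i), (2 - 1i)}.
Expanding the product yields: p(z) = z^3 -3·z^2 + z + 5.
Note conjugate pairs combine to real quadratics: (z − (2+1i))(z − (2−1i)) = z² − 4z + 5.
The resulting polynomial has degree 3 and real coefficients as required.

p(z) = z^3 -3·z^2 + z + 5.


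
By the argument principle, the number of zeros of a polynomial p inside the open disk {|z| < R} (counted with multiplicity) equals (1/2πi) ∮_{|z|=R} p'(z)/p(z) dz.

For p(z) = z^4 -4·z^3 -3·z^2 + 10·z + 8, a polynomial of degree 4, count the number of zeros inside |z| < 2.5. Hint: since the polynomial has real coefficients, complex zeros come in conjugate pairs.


The zeros of p are: 4, 2, -1, -1.
Their magnitudes are: 4, 2, 1, 1.
Zeros with |z| < R = 2.5: 2, -1, -1.
Count = 3.
By the argument principle, (1/2πi) ∮_{|z|=R} p'(z)/p(z) dz equals exactly this count.

Number of zeros inside |z| < 2.5: 3.


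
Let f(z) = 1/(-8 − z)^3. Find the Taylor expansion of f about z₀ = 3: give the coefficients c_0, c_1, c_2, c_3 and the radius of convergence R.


Let w = z − z₀, so z = z₀ + w.
Then -8 − z = -8 − (z₀ + w) = (-8 − z₀) − w = -11 − w.
f(z) = 1/(-11 − w)^3 = (1/(-11)^3) · (1 − w/(-11))^{−3}.
By the binomial series (1−u)^{−3} = Σ_{n≥0} C(n+2, 2) u^n for |u|<1, with u = w/(-11):
  c_n = C(n+2, 2) / (-11)^(n+3).
  c_0 = 1/(-11)^3 = -1/1331.
  c_1 = 3/(-11)^4 = 3/14641.
  c_2 = 6/(-11)^5 = -6/161051.
  c_3 = 10/(-11)^6 = 10/1771561.
The series is valid for |w/d| < 1, i.e. |z − z₀| < |d|.
Radius of convergence: R = |-8 − z₀| = |-11| = 11 (distance from z₀ to the singularity z = -8).

c_0 = -1/1331, c_1 = 3/14641, c_2 = -6/161051, c_3 = 10/1771561; R = 11.


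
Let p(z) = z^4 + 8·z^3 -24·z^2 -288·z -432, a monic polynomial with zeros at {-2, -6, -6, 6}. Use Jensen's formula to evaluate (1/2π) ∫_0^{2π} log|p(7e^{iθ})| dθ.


Zeros: -6, -6, -2, 6; r = 7.
Inside |z| < r: -6, -6, -2, 6. Outside (|z| ≥ r): ∅.
p(0) = -432, so log|p(0)| = log(432) = 6.0684.
Apply Jensen: I(r) = log|p(0)| + Σ_k log(r/|z_k|), summed over zeros inside |z| < r.
  log(r/|z_k|) for z_k = -2: log(7/2) = 1.2528
  log(r/|z_k|) for z_k = -6: log(7/6) = 0.1542
  log(r/|z_k|) for z_k = -6: log(7/6) = 0.1542
  log(r/|z_k|) for z_k = 6: log(7/6) = 0.1542
Sum over inside zeros: 1.7152.
I(r) = log|p(0)| + (inside sum) = 6.0684 + 1.7152 = 7.7836.
Closed form (all zeros inside, monic): I(r) = n·log(r) = 4·log(7) = 7.7836. ✓

I(r) ≈ 7.7836.


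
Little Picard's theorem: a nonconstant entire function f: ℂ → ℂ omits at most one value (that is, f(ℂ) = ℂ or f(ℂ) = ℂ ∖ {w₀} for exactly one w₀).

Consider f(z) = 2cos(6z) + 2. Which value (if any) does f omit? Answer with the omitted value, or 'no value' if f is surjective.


Little Picard bounds the complement of f(ℂ) to at most one point.
cos is entire and surjective onto ℂ: for every w ∈ ℂ, cos(ζ) = w has a solution ζ ∈ ℂ (e.g., via the complex inverse arccos). With ζ = 6z this gives z = ζ/(6). Then 2·cos(6z) takes every value in 2·ℂ = ℂ, and adding 2 is a bijection of ℂ. So f is surjective and omits no value. (Note: only on the real line is cos bounded by [−1, 1].)

Omitted value: no value.


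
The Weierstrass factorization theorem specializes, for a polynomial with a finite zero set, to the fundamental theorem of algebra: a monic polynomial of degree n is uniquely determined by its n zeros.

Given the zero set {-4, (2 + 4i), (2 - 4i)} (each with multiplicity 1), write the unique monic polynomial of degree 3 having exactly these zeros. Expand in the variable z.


The polynomial is p(z) = ∏_{α ∈ S} (z − α), where S = {-4, (2 + 4i), (2 - 4i)}.
Expanding the product yields: p(z) = z^3 + 4·z + 80.
Note conjugate pairs combine to real quadratics: (z − (2+4i))(z − (2−4i)) = z² − 4z + 20.
The resulting polynomial has degree 3 and real coefficients as required.

p(z) = z^3 + 4·z + 80.
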